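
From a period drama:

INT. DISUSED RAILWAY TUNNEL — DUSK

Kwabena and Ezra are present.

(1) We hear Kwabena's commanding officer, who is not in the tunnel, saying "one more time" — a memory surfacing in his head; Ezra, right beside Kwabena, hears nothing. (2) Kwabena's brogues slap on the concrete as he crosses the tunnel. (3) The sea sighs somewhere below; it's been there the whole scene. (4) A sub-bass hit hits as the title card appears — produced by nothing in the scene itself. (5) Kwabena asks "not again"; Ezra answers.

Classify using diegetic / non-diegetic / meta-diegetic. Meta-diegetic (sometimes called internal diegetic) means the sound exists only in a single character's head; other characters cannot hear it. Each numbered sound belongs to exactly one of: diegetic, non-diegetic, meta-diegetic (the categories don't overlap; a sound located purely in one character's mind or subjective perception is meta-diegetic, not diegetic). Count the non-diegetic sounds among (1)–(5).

1

(1) is meta-diegetic: a remembered line, private to Kwabena — not present in the room, not audible to Ezra.
(2) is diegetic: it's the physical sound of Kwabena moving in the space.
Sound (3): ambient/room sound belonging to the story's physical space, so diegetic.
(4) nothing in the scene produces it; it's an accent added for the audience → non-diegetic.
(5) spoken by a character present in the story world → diegetic.
So 1 of the 5 is non-diegetic: (4).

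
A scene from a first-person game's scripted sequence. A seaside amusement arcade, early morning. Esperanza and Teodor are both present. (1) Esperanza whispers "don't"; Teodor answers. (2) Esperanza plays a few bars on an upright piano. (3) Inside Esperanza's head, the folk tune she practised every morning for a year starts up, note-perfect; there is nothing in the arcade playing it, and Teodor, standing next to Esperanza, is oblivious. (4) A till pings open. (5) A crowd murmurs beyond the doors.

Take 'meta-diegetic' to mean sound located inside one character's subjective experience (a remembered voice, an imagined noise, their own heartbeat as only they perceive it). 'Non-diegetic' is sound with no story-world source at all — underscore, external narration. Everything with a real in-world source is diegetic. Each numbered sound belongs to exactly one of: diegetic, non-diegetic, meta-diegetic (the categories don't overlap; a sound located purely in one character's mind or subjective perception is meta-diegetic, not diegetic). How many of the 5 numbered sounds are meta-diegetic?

Sound (1): Esperanza is a character speaking aloud in the scene, so diegetic.
(2) is diegetic: Esperanza is producing the music live, in the story world.
(3) remembered music, private to Esperanza — Teodor is oblivious because it isn't in the room → meta-diegetic.
(4) is diegetic: an in-world source (a till); characters could hear it.
Sound (5): it's the actual ambient sound of the location, so diegetic.
Meta-diegetic: (3) — that's 1.

1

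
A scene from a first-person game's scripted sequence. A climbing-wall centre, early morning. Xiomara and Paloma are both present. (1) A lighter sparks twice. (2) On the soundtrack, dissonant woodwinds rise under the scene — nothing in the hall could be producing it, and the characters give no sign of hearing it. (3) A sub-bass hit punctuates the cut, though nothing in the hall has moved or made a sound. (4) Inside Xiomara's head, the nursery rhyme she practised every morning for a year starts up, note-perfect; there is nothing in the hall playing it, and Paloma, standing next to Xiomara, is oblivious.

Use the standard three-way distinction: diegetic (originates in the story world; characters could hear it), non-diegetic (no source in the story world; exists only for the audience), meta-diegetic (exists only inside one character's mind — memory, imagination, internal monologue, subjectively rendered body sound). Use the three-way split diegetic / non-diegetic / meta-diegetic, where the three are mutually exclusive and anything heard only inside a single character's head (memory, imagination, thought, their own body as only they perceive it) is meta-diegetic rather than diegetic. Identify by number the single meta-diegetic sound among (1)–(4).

4

(1) is diegetic: the sound comes from a lighter physically present in the location.
(2) score with no on-screen or off-screen source; it exists for the audience alone → non-diegetic.
(3) is non-diegetic: it's a sound-design accent with no in-world source; no one in the scene can hear it.
(4) it lives in Xiomara's subjectivity, not in the hall → meta-diegetic.
Only (4) is meta-diegetic.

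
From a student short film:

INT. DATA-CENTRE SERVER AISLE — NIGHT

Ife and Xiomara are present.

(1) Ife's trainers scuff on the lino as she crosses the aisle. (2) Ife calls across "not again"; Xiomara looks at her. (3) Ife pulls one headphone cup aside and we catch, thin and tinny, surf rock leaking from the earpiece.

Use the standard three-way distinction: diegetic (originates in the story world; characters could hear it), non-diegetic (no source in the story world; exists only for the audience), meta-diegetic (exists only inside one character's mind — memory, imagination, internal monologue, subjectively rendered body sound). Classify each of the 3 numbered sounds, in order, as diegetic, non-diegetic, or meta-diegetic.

(1) is diegetic: Ife's footsteps are produced in the story world.
Sound (2): spoken by a character present in the story world, so diegetic.
Sound (3): it's leaking from a physical pair of headphones in the scene, so diegetic.

diegetic, diegetic, diegetic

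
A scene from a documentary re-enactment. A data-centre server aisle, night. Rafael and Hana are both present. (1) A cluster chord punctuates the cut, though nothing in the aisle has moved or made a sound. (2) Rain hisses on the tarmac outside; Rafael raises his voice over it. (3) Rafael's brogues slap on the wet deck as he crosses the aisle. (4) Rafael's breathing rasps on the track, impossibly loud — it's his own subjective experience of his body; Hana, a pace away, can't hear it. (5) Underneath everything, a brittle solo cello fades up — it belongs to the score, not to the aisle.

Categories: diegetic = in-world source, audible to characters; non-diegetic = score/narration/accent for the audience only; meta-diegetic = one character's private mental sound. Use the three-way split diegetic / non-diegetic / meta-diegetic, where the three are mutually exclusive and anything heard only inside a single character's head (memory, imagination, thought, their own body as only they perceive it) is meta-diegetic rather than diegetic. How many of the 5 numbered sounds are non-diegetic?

(1) is non-diegetic: an editorial stinger — it belongs to the cut, not the story world.
(2) is diegetic: ambient/room sound belonging to the story's physical space.
(3) is diegetic: a character's body making contact with the set — an in-world sound.
Sound (4): it's Rafael's internal bodily sensation rendered as sound; only Rafael 'hears' it, so meta-diegetic.
(5) is non-diegetic: score with no on-screen or off-screen source; it exists for the audience alone.
So 2 of the 5 are non-diegetic: (1), (5).

2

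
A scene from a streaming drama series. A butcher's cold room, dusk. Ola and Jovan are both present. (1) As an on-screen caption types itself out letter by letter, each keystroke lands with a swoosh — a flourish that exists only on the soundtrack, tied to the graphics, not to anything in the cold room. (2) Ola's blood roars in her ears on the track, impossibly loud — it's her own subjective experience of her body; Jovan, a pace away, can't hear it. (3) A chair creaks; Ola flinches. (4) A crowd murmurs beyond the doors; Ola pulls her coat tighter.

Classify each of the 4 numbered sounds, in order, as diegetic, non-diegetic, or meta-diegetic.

(1) is non-diegetic: it accompanies on-screen graphics, not anything inside the story world.
(2) point-of-audition from inside Ola's body; not a sound in the room → meta-diegetic.
Sound (3): the sound comes from a chair physically present in the location, so diegetic.
(4) is diegetic: a crowd is part of the location's real environment.

non-diegetic, meta-diegetic, diegetic, diegetic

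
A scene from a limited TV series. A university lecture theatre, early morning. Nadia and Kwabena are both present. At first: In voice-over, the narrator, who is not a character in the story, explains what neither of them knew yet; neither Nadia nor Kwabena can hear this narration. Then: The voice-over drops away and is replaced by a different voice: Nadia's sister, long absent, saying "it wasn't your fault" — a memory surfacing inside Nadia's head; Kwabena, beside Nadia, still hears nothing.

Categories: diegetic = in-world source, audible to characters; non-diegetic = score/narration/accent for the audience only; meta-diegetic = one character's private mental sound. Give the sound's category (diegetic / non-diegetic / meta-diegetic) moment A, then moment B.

Moment A: the external narrator addresses only the audience — outside the story world → non-diegetic.
Moment B: the replacement voice is a memory inside Nadia's mind specifically → meta-diegetic.

non-diegetic, meta-diegetic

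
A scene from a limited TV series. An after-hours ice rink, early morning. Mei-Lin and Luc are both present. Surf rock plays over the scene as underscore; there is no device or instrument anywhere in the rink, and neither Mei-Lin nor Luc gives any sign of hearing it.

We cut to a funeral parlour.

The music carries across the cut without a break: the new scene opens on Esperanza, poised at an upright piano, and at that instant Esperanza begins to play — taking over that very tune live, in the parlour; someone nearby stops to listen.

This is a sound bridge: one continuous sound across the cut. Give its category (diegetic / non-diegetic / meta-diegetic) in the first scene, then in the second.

Scene one: there's no in-world source anywhere and no character hears it — underscore for the audience only → non-diegetic.
Scene two: from the moment Esperanza starts playing, the tune is being performed on an upright piano inside the story world and another character hears it → diegetic.

non-diegetic, diegetic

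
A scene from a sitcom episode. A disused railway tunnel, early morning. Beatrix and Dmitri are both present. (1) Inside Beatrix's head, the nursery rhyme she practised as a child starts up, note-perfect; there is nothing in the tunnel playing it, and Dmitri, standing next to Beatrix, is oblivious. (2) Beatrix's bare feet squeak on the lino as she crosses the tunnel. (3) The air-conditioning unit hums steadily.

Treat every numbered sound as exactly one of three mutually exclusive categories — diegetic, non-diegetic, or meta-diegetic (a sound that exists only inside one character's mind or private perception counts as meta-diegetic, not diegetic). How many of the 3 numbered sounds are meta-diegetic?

1

(1) is meta-diegetic: the music is a memory playing inside Beatrix's mind alone; no real-world source, Dmitri can't hear it.
(2) a character's body making contact with the set — an in-world sound → diegetic.
Sound (3): it's the actual ambient sound of the location, so diegetic.
So 1 of the 3 is meta-diegetic: (1).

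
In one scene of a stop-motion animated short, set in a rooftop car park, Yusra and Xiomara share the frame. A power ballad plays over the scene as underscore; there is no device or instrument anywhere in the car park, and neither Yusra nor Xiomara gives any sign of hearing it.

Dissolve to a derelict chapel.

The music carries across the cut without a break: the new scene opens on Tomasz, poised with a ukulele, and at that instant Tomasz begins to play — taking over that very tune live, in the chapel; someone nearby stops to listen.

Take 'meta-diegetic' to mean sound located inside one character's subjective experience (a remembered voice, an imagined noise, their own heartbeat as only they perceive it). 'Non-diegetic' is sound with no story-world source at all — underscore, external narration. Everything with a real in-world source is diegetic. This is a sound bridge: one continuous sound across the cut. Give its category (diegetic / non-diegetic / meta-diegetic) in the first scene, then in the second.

Scene one: there's no in-world source anywhere and no character hears it — underscore for the audience only → non-diegetic.
Scene two: from the moment Tomasz starts playing, the tune is being performed on a ukulele inside the story world and another character hears it → diegetic.

non-diegetic, diegetic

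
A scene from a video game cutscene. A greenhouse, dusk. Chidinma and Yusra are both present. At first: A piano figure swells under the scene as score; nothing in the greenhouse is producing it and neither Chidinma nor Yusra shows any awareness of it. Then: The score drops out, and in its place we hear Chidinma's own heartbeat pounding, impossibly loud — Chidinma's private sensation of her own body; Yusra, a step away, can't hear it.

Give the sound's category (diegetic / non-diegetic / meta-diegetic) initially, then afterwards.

Initially: underscore with no in-world source, inaudible to the characters → non-diegetic.
Afterwards: the body sound is Chidinma's subjective perception alone — Yusra can't hear it → meta-diegetic.

non-diegetic, meta-diegetic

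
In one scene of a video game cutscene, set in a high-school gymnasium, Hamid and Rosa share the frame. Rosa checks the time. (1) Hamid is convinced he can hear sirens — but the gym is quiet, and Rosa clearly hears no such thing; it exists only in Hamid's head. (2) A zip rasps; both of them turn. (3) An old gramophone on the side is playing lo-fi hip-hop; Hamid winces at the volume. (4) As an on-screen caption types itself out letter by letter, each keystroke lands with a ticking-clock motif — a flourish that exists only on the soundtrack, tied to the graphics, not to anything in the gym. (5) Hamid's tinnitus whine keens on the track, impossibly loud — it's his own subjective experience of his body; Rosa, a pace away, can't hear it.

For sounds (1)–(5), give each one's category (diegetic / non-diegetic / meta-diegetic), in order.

(1) Hamid alone 'hears' it — an imagined sound, not present in the space → meta-diegetic.
(2) the sound comes from a zip physically present in the location → diegetic.
(3) is diegetic: an old gramophone is a physical source in the scene and Hamid reacts to it.
(4) it accompanies on-screen graphics, not anything inside the story world → non-diegetic.
Sound (5): a subjective body sound — Hamid's private perception, inaudible to Rosa, so meta-diegetic.

meta-diegetic, diegetic, diegetic, non-diegetic, meta-diegetic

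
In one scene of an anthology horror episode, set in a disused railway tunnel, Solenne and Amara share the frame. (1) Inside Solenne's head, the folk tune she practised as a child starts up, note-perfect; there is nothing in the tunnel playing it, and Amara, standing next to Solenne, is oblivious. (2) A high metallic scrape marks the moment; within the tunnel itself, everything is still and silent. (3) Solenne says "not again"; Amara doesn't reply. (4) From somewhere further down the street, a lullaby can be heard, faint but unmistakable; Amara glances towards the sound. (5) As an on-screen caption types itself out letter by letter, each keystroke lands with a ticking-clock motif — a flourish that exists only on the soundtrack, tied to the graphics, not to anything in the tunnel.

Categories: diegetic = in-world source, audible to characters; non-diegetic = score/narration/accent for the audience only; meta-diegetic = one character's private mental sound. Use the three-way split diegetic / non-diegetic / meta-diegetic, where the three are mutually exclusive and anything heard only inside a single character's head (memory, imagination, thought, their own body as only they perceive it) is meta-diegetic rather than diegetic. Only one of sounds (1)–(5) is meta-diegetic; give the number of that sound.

(1) is meta-diegetic: the music is a memory playing inside Solenne's mind alone; no real-world source, Amara can't hear it.
(2) is non-diegetic: an editorial stinger — it belongs to the cut, not the story world.
(3) is diegetic: Solenne is a character speaking aloud in the scene.
(4) off-screen diegetic: the source is out of frame but still in the story's space → diegetic.
(5) is non-diegetic: the caption isn't part of the story world, so neither is the sound tied to it.
Only (1) is meta-diegetic.

1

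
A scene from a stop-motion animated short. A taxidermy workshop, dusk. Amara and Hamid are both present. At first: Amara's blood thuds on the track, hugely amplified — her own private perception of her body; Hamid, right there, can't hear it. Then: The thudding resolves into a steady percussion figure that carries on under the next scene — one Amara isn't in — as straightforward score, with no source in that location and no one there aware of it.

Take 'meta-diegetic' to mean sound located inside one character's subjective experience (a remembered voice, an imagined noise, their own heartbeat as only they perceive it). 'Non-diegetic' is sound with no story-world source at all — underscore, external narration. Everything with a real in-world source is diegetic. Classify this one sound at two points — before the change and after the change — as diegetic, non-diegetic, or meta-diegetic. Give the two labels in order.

Before the change: it's Amara's subjective body sound, inaudible to Hamid → meta-diegetic.
After the change: detached from Amara and playing as sourceless score over a scene she isn't in — for the audience only → non-diegetic.

meta-diegetic, non-diegetic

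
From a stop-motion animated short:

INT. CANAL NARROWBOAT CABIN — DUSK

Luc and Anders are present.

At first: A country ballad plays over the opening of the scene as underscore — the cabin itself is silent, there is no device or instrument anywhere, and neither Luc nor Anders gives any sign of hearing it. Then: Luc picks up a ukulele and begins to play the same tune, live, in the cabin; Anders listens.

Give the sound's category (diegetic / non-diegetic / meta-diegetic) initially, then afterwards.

non-diegetic, diegetic

Initially: no in-world source exists and no character can hear it — underscore → non-diegetic.
Afterwards: a ukulele is now a real source in the story world and the characters hear it → diegetic.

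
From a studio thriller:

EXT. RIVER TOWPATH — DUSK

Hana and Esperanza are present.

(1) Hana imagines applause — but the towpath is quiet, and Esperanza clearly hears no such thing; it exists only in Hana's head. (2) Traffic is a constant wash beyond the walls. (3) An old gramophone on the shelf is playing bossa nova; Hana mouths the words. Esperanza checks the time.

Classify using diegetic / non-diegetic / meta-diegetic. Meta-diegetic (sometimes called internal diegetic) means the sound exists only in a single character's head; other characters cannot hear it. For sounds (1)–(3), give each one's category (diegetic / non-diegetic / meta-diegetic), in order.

meta-diegetic, diegetic, diegetic

Sound (1): the sound is imagined by Hana; nothing in the story world is producing it and Esperanza can't hear it, so meta-diegetic.
(2) is diegetic: traffic is part of the location's real environment.
(3) is diegetic: an old gramophone is a physical source in the scene and Hana reacts to it.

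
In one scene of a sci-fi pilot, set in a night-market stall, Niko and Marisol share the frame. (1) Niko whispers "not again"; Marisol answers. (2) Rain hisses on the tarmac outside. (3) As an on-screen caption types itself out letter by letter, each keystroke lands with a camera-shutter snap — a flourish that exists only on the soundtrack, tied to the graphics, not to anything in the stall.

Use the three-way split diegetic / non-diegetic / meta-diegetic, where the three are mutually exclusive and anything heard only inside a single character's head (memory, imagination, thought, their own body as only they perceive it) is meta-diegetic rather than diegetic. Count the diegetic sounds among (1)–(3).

(1) spoken by a character present in the story world → diegetic.
Sound (2): it's the actual ambient sound of the location, so diegetic.
Sound (3): it accompanies on-screen graphics, not anything inside the story world, so non-diegetic.
So 2 of the 3 are diegetic: (1), (2).

2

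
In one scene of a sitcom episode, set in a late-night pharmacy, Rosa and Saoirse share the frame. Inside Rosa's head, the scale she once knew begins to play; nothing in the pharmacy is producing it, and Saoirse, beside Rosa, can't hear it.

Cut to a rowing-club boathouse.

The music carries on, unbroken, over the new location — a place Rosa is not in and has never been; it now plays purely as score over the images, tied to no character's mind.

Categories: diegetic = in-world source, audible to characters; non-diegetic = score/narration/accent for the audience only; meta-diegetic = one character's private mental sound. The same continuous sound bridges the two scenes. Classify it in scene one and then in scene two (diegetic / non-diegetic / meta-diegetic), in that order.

Scene one: the music exists only inside Rosa's mind; Saoirse can't hear it → meta-diegetic.
Scene two: it's detached from Rosa entirely and plays over unrelated images with no in-world source — conventional underscore → non-diegetic.

meta-diegetic, non-diegetic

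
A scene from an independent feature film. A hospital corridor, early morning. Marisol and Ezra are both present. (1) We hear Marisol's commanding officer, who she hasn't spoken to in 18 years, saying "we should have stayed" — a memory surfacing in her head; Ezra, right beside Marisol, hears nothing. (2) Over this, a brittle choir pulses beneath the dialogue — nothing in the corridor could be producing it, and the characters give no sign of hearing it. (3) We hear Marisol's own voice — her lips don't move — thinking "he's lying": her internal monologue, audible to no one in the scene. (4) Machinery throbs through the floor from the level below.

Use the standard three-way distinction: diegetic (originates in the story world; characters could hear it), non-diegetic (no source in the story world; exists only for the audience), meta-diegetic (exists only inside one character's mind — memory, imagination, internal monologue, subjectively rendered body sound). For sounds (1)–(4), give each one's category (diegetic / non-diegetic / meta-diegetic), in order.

(1) it's Marisol's recollection rendered as sound; the other character can't hear it → meta-diegetic.
Sound (2): nothing in the corridor produces it and the characters don't hear it — pure soundtrack, so non-diegetic.
Sound (3): Marisol's thought-voice: a private mental sound no other character can hear, so meta-diegetic.
(4) it's the actual ambient sound of the location → diegetic.

meta-diegetic, non-diegetic, meta-diegetic, diegetic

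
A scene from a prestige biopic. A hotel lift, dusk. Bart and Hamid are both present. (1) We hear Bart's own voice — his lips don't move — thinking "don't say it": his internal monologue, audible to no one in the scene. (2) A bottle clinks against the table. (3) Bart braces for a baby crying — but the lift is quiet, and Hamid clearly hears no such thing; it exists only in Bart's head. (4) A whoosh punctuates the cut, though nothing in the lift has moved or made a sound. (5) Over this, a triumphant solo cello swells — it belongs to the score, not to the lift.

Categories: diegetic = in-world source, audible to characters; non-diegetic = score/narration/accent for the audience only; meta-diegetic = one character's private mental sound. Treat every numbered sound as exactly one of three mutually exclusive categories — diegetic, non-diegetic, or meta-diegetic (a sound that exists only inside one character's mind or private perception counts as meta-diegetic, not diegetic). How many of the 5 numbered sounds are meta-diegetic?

(1) Bart's thought-voice: a private mental sound no other character can hear → meta-diegetic.
(2) is diegetic: the sound comes from a bottle physically present in the location.
(3) Bart alone 'hears' it — an imagined sound, not present in the space → meta-diegetic.
(4) is non-diegetic: it's a sound-design accent with no in-world source; no one in the scene can hear it.
(5) is non-diegetic: score with no on-screen or off-screen source; it exists for the audience alone.
So 2 of the 5 are meta-diegetic: (1), (3).

2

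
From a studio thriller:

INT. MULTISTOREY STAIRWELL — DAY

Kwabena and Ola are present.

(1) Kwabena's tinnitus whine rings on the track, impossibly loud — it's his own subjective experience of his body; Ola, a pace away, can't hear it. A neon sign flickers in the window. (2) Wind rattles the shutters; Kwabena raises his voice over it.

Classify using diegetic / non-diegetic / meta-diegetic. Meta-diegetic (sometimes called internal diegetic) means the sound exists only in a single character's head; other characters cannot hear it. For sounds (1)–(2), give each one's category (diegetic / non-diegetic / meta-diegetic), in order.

(1) is meta-diegetic: a subjective body sound — Kwabena's private perception, inaudible to Ola.
Sound (2): it's the actual ambient sound of the location, so diegetic.

meta-diegetic, diegetic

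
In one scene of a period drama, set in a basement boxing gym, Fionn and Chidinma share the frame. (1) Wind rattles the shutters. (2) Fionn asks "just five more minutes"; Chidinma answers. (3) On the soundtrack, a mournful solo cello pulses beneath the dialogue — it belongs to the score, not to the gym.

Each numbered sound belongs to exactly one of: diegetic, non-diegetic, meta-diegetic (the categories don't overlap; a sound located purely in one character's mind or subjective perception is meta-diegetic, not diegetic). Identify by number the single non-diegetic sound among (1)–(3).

(1) is diegetic: it's the actual ambient sound of the location.
(2) is diegetic: on-screen dialogue — Fionn speaks and Chidinma is there to hear.
(3) it has no source in the story world and no character can hear it — it's underscore → non-diegetic.
Only (3) is non-diegetic.

3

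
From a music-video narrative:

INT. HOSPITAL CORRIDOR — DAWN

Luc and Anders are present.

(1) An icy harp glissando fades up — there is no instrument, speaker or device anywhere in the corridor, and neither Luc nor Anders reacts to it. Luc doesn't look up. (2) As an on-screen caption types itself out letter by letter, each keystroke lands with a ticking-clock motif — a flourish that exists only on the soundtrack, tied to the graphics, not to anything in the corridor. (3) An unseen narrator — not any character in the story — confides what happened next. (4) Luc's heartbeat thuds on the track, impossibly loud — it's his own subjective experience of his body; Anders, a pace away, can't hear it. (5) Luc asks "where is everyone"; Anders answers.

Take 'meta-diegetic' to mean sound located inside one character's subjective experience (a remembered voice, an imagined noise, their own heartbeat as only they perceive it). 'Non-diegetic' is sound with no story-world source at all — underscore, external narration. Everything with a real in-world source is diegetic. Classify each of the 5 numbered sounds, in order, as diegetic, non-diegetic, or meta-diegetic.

non-diegetic, non-diegetic, non-diegetic, meta-diegetic, diegetic

(1) it has no source in the story world and no character can hear it — it's underscore → non-diegetic.
(2) sound married to a title/caption — outside the diegesis by definition → non-diegetic.
(3) is non-diegetic: external voice-over — not a character, not heard by anyone in the scene.
(4) is meta-diegetic: point-of-audition from inside Luc's body; not a sound in the room.
Sound (5): spoken by a character present in the story world, so diegetic.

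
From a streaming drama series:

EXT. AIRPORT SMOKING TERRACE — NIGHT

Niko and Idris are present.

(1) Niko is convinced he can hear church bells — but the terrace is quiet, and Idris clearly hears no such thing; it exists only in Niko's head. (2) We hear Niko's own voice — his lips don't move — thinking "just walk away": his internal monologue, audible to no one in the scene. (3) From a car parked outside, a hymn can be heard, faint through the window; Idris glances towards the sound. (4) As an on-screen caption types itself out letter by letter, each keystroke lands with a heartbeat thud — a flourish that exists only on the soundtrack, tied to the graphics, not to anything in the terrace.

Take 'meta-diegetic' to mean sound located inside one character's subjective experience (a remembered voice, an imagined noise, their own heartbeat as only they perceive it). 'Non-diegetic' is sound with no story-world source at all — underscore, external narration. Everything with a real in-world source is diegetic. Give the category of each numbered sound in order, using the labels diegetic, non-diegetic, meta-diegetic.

meta-diegetic, meta-diegetic, diegetic, non-diegetic

Sound (1): Niko alone 'hears' it — an imagined sound, not present in the space, so meta-diegetic.
Sound (2): internal monologue — inside Niko's mind, not spoken into the scene, so meta-diegetic.
Sound (3): off-screen diegetic: the source is out of frame but still in the story's space, so diegetic.
Sound (4): the caption isn't part of the story world, so neither is the sound tied to it, so non-diegetic.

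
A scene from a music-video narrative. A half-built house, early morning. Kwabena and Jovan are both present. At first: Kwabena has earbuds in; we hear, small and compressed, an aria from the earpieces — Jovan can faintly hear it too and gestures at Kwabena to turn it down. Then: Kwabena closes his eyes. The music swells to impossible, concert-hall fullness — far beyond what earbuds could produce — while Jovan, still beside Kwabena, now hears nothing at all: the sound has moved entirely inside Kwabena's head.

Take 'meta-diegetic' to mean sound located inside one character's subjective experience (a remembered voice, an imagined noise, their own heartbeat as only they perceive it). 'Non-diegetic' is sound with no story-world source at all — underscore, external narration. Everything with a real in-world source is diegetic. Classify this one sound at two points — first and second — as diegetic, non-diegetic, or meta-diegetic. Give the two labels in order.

First: the earbuds are a physical source both characters can hear → diegetic.
Second: the music now exists only as Kwabena's subjective experience; Jovan can no longer hear it → meta-diegetic.

diegetic, meta-diegetic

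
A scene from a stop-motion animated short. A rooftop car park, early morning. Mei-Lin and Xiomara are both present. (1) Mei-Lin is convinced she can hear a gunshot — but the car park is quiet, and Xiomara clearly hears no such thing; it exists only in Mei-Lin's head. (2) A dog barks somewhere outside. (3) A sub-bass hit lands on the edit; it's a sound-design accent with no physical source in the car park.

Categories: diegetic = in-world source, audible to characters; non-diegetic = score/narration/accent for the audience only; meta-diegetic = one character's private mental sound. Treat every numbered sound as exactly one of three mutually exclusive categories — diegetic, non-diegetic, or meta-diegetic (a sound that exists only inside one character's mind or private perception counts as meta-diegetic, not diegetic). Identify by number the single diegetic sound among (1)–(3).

(1) is meta-diegetic: subjective to Mei-Lin: the car park is silent and Xiomara hears nothing.
Sound (2): a dog is a real object/event in the scene's world, so diegetic.
(3) is non-diegetic: an editorial stinger — it belongs to the cut, not the story world.
Only (2) is diegetic.

2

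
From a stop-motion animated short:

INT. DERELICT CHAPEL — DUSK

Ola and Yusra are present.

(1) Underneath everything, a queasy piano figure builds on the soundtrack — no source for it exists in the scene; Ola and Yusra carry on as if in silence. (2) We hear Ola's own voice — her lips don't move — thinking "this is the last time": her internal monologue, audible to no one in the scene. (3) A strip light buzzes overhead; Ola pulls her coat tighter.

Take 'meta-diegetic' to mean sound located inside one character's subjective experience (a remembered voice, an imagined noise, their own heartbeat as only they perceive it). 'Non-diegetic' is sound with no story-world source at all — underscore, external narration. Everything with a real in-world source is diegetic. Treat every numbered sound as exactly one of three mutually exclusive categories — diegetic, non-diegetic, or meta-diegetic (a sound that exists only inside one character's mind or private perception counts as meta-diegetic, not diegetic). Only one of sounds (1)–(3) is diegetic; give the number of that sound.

3

(1) it has no source in the story world and no character can hear it — it's underscore → non-diegetic.
Sound (2): it's Ola's unspoken thought, heard only by the audience via her subjectivity, so meta-diegetic.
(3) is diegetic: ambient/room sound belonging to the story's physical space.
Only (3) is diegetic.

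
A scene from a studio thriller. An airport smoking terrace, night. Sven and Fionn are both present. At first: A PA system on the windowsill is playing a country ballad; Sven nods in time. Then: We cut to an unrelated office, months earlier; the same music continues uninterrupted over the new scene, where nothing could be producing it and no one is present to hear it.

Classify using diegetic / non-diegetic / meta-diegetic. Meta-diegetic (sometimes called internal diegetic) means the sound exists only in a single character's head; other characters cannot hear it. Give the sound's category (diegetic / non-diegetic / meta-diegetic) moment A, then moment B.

diegetic, non-diegetic

Moment A: a PA system is a real in-scene source and Sven reacts to it → diegetic.
Moment B: there is no longer any in-world source and no one can hear it — it has become underscore → non-diegetic.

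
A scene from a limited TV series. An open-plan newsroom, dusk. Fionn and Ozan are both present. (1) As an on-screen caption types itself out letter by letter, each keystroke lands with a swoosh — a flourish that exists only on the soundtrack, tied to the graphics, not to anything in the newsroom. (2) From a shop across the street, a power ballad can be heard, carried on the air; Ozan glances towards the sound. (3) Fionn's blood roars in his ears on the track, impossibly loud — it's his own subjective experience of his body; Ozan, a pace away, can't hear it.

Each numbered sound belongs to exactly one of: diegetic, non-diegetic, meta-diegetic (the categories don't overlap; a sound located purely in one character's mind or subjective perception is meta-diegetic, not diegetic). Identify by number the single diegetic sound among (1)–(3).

(1) it accompanies on-screen graphics, not anything inside the story world → non-diegetic.
(2) it's coming from a shop across the street — a location within the story world — and Ozan reacts → diegetic.
(3) point-of-audition from inside Fionn's body; not a sound in the room → meta-diegetic.
Only (2) is diegetic.

2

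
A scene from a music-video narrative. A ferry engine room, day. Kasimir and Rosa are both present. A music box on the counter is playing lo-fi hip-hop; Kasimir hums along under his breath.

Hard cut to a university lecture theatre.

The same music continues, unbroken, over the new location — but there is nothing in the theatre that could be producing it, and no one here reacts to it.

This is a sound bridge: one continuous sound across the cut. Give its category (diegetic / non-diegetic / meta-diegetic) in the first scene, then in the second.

diegetic, non-diegetic

Scene one: a music box is an on-screen source and Kasimir reacts to it → diegetic.
Scene two: there is no source in the theatre and no one hears it — it's now underscore → non-diegetic.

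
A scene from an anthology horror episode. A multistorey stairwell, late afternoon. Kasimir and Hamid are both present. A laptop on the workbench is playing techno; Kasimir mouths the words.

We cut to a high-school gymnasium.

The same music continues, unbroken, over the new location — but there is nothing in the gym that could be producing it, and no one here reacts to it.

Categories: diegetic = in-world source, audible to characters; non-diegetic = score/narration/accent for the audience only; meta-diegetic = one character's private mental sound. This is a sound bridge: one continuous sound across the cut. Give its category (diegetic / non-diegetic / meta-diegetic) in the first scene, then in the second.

diegetic, non-diegetic

Scene one: a laptop is an on-screen source and Kasimir reacts to it → diegetic.
Scene two: there is no source in the gym and no one hears it — it's now underscore → non-diegetic.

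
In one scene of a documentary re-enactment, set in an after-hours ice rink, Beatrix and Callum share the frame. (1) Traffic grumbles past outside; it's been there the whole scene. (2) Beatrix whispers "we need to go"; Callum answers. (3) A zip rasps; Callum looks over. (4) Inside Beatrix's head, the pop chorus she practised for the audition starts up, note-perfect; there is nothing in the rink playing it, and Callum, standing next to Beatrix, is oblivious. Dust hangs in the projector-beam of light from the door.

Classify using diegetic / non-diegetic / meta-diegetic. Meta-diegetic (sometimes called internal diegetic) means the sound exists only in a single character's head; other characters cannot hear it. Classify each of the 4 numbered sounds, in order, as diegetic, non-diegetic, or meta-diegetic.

diegetic, diegetic, diegetic, meta-diegetic

(1) is diegetic: ambient/room sound belonging to the story's physical space.
(2) is diegetic: Beatrix is a character speaking aloud in the scene.
Sound (3): an in-world source (a zip); characters could hear it, so diegetic.
(4) remembered music, private to Beatrix — Callum is oblivious because it isn't in the room → meta-diegetic.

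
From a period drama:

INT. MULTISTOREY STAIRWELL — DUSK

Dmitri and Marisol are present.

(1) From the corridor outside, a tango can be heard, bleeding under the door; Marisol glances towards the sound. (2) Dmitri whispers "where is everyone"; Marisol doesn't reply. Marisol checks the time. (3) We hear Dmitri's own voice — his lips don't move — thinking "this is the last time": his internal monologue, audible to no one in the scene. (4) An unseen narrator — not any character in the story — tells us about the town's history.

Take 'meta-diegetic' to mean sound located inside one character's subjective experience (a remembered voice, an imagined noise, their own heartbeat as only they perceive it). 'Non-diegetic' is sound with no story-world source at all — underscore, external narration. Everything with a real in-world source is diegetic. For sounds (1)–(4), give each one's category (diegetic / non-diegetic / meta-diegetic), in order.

(1) the music has an off-screen but real-world source and a character hears it → diegetic.
Sound (2): spoken by a character present in the story world, so diegetic.
(3) internal monologue — inside Dmitri's mind, not spoken into the scene → meta-diegetic.
Sound (4): external voice-over — not a character, not heard by anyone in the scene, so non-diegetic.

diegetic, diegetic, meta-diegetic, non-diegetic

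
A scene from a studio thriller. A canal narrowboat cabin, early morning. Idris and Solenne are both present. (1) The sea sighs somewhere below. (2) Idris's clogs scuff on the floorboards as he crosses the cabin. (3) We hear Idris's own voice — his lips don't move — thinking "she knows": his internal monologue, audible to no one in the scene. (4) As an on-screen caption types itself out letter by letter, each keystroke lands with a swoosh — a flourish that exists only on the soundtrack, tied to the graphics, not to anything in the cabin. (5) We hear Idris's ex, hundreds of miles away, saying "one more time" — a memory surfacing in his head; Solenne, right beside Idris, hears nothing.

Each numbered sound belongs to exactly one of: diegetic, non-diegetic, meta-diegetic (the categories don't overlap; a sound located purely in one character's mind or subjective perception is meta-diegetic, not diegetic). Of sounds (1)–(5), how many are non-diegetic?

1

(1) is diegetic: the sea is part of the location's real environment.
Sound (2): Idris's footsteps are produced in the story world, so diegetic.
(3) is meta-diegetic: Idris's thought-voice: a private mental sound no other character can hear.
(4) sound married to a title/caption — outside the diegesis by definition → non-diegetic.
Sound (5): the voice is a memory playing only inside Idris's mind; Solenne can't hear it, so meta-diegetic.
Non-diegetic: (4) — that's 1.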